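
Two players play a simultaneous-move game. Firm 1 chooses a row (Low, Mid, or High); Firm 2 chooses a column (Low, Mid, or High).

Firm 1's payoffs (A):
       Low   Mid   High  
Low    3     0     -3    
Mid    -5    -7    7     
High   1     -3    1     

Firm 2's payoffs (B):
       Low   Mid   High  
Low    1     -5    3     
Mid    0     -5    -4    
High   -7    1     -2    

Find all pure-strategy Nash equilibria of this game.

There is no pure-strategy Nash equilibrium

A profile is a Nash equilibrium when each player is best-responding to the other.
Firm 1's best responses — vs Low: Low (payoff 3); vs Mid: Low (payoff 0); vs High: Mid (payoff 7).
Firm 2's best responses — vs Low: High (payoff 3); vs Mid: Low (payoff 0); vs High: Mid (payoff 1).
No cell has both players best-responding. For instance, Firm 1's best reply to High is Mid, but against Mid Firm 2 prefers Low over High.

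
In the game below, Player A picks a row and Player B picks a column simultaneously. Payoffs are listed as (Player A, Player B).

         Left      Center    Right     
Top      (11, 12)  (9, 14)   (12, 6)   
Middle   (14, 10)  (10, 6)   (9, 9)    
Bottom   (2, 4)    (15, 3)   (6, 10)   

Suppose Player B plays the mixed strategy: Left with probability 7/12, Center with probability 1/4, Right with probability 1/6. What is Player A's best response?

Middle

Player A's best reply maximizes expected payoff against the mix.
Top: (7/12)·11 + (1/4)·9 + (1/6)·12 = 32/3
Middle: (7/12)·14 + (1/4)·10 + (1/6)·9 = 73/6
Bottom: (7/12)·2 + (1/4)·15 + (1/6)·6 = 71/12
Highest expected payoff is 73/6, from Middle.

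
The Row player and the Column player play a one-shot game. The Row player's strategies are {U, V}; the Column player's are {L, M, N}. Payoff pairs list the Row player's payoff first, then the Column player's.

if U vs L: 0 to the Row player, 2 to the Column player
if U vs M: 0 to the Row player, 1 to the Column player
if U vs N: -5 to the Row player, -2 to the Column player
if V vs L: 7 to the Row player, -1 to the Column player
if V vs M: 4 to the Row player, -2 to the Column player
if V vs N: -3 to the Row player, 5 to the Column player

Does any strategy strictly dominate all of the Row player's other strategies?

A strategy is strictly dominant if it gives the Row player a strictly higher payoff than every other strategy, against every choice by the opponent.
V strictly dominates: vs L: 7 > 0; vs M: 4 > 0; vs N: -3 > -5.

V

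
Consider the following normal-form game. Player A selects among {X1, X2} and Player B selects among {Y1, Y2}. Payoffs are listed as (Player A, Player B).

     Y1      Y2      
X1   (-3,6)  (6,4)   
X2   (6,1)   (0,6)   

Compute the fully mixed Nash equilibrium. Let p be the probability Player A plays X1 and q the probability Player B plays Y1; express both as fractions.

p = 5/7, q = 2/5

Each player's mixing probability is pinned down by making the *other* player indifferent.
Player B indifferent between Y1 and Y2: p·6 + (1−p)·1 = p·4 + (1−p)·6 ⟹ 1 + 5p = 6 + (-2)p ⟹ p = 5/7.
Player A indifferent between X1 and X2: q·(-3) + (1−q)·6 = q·6 + (1−q)·0 ⟹ 6 + (-9)q = 0 + 6q ⟹ q = 2/5.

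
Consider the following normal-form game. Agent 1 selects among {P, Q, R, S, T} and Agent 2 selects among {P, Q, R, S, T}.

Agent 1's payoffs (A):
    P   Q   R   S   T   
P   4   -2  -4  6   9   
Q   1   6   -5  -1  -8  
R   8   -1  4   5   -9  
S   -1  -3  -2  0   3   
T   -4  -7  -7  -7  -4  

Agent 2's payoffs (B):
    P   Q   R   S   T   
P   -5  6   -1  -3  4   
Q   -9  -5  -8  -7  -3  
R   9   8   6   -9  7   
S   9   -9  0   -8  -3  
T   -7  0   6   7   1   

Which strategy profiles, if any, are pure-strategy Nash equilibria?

(R, P)

Check mutual best responses: a cell is a NE iff neither player can gain by unilaterally deviating.
Agent 1's best responses — vs P: R (payoff 8); vs Q: Q (payoff 6); vs R: R (payoff 4); vs S: P (payoff 6); vs T: P (payoff 9).
Agent 2's best responses — vs P: Q (payoff 6); vs Q: T (payoff -3); vs R: P (payoff 9); vs S: P (payoff 9); vs T: S (payoff 7).
The only mutual best response is (R, P); neither player gains by switching there.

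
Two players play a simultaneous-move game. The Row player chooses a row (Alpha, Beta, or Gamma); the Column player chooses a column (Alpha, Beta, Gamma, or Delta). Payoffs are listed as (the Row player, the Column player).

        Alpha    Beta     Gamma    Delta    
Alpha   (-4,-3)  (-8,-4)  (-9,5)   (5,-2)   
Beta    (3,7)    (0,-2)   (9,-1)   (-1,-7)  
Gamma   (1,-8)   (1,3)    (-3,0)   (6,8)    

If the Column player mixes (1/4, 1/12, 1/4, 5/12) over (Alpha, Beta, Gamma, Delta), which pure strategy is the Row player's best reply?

Compute the Row player's expected payoff from each pure strategy against the given mix.
Alpha: (1/4)·(-4) + (1/12)·(-8) + (1/4)·(-9) + (5/12)·5 = -11/6
Beta: (1/4)·3 + (1/12)·0 + (1/4)·9 + (5/12)·(-1) = 31/12
Gamma: (1/4)·1 + (1/12)·1 + (1/4)·(-3) + (5/12)·6 = 25/12
Highest expected payoff is 31/12, from Beta.

Beta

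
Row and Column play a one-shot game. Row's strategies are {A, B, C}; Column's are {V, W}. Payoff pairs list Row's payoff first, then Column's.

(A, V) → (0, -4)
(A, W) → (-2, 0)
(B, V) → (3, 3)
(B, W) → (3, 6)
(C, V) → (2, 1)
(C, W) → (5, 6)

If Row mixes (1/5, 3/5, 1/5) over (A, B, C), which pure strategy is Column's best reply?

W

Column's best reply maximizes expected payoff against the mix.
V: (1/5)·(-4) + (3/5)·3 + (1/5)·1 = 6/5
W: (1/5)·0 + (3/5)·6 + (1/5)·6 = 24/5
Highest expected payoff is 24/5, from W.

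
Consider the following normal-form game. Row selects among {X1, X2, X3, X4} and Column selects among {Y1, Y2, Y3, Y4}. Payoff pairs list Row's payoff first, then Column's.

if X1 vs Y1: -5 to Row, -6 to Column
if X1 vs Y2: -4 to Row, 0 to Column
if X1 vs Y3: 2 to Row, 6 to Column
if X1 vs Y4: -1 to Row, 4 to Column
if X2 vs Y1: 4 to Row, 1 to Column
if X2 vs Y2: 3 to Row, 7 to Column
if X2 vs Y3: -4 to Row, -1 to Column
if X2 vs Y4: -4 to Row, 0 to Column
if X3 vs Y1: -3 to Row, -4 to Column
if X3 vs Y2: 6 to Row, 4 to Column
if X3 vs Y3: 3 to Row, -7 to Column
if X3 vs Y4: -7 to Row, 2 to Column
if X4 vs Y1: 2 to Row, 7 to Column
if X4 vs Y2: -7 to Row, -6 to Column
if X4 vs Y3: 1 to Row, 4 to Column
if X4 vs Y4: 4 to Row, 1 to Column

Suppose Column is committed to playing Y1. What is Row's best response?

With Column fixed at Y1, Row's payoffs are: X1 → -5, X2 → 4, X3 → -3, X4 → 2.
The maximum is 4, achieved by X2.

X2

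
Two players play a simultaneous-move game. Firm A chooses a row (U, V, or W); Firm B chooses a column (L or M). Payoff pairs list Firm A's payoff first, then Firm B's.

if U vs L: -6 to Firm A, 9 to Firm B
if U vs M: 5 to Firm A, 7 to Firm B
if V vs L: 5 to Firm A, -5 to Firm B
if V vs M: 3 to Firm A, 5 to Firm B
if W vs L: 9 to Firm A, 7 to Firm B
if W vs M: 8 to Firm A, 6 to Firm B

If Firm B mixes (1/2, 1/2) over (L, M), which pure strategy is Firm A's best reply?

Compute Firm A's expected payoff from each pure strategy against the given mix.
U: (1/2)·(-6) + (1/2)·5 = -1/2
V: (1/2)·5 + (1/2)·3 = 4
W: (1/2)·9 + (1/2)·8 = 17/2
Highest expected payoff is 17/2, from W.

W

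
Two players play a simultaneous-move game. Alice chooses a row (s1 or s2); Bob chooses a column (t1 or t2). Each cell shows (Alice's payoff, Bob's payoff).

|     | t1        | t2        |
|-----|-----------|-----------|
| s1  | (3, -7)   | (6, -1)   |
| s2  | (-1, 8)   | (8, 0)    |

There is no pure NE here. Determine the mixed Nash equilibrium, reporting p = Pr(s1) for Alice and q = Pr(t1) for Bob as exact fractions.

Each player's mixing probability is pinned down by making the *other* player indifferent.
Bob indifferent between t1 and t2: p·(-7) + (1−p)·8 = p·(-1) + (1−p)·0 ⟹ 8 + (-15)p = 0 + (-1)p ⟹ p = 4/7.
Alice indifferent between s1 and s2: q·3 + (1−q)·6 = q·(-1) + (1−q)·8 ⟹ 6 + (-3)q = 8 + (-9)q ⟹ q = 1/3.

p = 4/7, q = 1/3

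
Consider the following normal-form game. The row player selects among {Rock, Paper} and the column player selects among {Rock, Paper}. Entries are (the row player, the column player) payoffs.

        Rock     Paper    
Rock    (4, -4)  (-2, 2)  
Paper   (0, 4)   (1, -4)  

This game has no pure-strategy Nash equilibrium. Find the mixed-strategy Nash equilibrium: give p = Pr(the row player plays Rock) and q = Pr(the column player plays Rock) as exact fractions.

Each player's mixing probability is pinned down by making the *other* player indifferent.
The column player indifferent between Rock and Paper: p·(-4) + (1−p)·4 = p·2 + (1−p)·(-4) ⟹ 4 + (-8)p = (-4) + 6p ⟹ p = 4/7.
The row player indifferent between Rock and Paper: q·4 + (1−q)·(-2) = q·0 + (1−q)·1 ⟹ (-2) + 6q = 1 + (-1)q ⟹ q = 3/7.

p = 4/7, q = 3/7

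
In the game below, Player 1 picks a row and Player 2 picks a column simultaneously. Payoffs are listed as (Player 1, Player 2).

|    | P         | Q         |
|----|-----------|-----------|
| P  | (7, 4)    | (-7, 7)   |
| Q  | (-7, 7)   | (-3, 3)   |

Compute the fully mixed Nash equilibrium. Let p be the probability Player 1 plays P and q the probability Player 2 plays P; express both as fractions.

In a mixed NE each player is indifferent between their pure strategies, so the opponent's mix sets the indifference.
Player 2 indifferent between P and Q: p·4 + (1−p)·7 = p·7 + (1−p)·3 ⟹ 7 + (-3)p = 3 + 4p ⟹ p = 4/7.
Player 1 indifferent between P and Q: q·7 + (1−q)·(-7) = q·(-7) + (1−q)·(-3) ⟹ (-7) + 14q = (-3) + (-4)q ⟹ q = 2/9.

p = 4/7, q = 2/9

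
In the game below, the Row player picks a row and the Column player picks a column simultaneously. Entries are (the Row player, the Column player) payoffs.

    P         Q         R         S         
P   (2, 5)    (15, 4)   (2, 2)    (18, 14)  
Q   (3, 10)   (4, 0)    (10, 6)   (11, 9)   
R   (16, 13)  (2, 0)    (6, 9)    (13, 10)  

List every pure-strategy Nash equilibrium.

(P, S) and (R, P)

Find each player's best response to every opponent strategy; NE are the intersections.
The Row player's best responses — vs P: R (payoff 16); vs Q: P (payoff 15); vs R: Q (payoff 10); vs S: P (payoff 18).
The Column player's best responses — vs P: S (payoff 14); vs Q: P (payoff 10); vs R: P (payoff 13).
Mutual best responses occur at (P, S) and (R, P); at each, neither player gains by switching.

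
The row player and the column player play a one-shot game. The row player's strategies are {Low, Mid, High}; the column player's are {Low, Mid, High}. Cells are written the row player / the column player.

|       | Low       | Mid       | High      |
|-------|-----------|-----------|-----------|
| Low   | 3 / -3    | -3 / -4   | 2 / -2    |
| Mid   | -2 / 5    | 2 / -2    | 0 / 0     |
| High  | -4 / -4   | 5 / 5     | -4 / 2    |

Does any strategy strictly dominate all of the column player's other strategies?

Check whether one of the column player's strategies beats all alternatives regardless of what the opponent does.
Low is not dominant: against Low, High gives -2 > -3.
Mid is not dominant: against Low, Low gives -3 > -4.
High is not dominant: against Mid, Low gives 5 > 0.
No single strategy is best against every opponent action.

None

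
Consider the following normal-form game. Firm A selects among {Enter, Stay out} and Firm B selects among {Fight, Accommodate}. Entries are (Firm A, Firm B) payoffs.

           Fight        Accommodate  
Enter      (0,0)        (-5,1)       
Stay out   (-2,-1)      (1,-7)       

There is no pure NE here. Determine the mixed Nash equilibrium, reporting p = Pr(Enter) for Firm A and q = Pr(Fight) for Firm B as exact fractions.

Each player's mixing probability is pinned down by making the *other* player indifferent.
Firm B indifferent between Fight and Accommodate: p·0 + (1−p)·(-1) = p·1 + (1−p)·(-7) ⟹ (-1) + 1p = (-7) + 8p ⟹ p = 6/7.
Firm A indifferent between Enter and Stay out: q·0 + (1−q)·(-5) = q·(-2) + (1−q)·1 ⟹ (-5) + 5q = 1 + (-3)q ⟹ q = 3/4.

p = 6/7, q = 3/4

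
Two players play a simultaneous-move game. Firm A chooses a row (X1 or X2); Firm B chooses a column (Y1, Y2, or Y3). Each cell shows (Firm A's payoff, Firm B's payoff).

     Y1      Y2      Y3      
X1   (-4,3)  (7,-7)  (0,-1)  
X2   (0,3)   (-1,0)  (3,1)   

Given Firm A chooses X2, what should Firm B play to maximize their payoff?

With Firm A fixed at X2, Firm B's payoffs are: Y1 → 3, Y2 → 0, Y3 → 1.
The maximum is 3, achieved by Y1.

Y1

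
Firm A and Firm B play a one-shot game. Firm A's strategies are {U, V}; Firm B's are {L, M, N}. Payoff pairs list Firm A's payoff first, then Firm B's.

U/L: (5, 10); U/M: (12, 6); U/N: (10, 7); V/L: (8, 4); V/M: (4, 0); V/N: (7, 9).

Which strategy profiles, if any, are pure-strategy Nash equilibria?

No pure-strategy Nash equilibrium

A profile is a Nash equilibrium when each player is best-responding to the other.
Firm A's best responses — vs L: V (payoff 8); vs M: U (payoff 12); vs N: U (payoff 10).
Firm B's best responses — vs U: L (payoff 10); vs V: N (payoff 9).
No cell has both players best-responding. For instance, Firm A's best reply to M is U, but against U Firm B prefers L over M.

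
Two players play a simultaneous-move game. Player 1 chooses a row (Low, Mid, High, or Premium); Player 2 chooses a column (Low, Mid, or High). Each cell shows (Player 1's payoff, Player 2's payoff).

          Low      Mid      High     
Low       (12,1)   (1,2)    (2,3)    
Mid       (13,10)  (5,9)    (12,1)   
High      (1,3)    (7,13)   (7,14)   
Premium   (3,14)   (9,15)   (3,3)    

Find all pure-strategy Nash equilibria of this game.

(Mid, Low) and (Premium, Mid)

A profile is a Nash equilibrium when each player is best-responding to the other.
Player 1's best responses — vs Low: Mid (payoff 13); vs Mid: Premium (payoff 9); vs High: Mid (payoff 12).
Player 2's best responses — vs Low: High (payoff 3); vs Mid: Low (payoff 10); vs High: High (payoff 14); vs Premium: Mid (payoff 15).
Mutual best responses occur at (Mid, Low) and (Premium, Mid); at each, neither player gains by switching.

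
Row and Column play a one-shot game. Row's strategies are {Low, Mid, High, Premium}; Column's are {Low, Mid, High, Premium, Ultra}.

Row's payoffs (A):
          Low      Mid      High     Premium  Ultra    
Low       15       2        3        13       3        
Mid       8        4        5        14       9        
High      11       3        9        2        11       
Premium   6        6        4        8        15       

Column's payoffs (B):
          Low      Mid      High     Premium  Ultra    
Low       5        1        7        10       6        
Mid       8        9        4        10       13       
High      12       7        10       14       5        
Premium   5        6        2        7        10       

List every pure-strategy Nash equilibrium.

(Premium, Ultra)

Find each player's best response to every opponent strategy; NE are the intersections.
Row's best responses — vs Low: Low (payoff 15); vs Mid: Premium (payoff 6); vs High: High (payoff 9); vs Premium: Mid (payoff 14); vs Ultra: Premium (payoff 15).
Column's best responses — vs Low: Premium (payoff 10); vs Mid: Ultra (payoff 13); vs High: Premium (payoff 14); vs Premium: Ultra (payoff 10).
The only mutual best response is (Premium, Ultra); neither player gains by switching there.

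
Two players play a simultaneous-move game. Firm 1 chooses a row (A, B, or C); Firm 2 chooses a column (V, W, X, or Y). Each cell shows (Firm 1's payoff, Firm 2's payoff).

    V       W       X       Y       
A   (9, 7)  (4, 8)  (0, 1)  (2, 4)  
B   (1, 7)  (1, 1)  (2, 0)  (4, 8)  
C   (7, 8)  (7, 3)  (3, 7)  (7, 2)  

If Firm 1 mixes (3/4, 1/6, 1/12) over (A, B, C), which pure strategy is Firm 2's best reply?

V

Compute Firm 2's expected payoff from each pure strategy against the given mix.
V: (3/4)·7 + (1/6)·7 + (1/12)·8 = 85/12
W: (3/4)·8 + (1/6)·1 + (1/12)·3 = 77/12
X: (3/4)·1 + (1/6)·0 + (1/12)·7 = 4/3
Y: (3/4)·4 + (1/6)·8 + (1/12)·2 = 9/2
Highest expected payoff is 85/12, from V.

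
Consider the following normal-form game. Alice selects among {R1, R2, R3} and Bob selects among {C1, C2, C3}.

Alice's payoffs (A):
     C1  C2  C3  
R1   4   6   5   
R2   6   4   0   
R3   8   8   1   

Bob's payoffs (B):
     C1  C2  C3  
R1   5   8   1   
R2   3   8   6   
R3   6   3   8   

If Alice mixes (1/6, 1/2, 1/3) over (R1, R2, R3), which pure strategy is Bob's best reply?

Bob's best reply maximizes expected payoff against the mix.
C1: (1/6)·5 + (1/2)·3 + (1/3)·6 = 13/3
C2: (1/6)·8 + (1/2)·8 + (1/3)·3 = 19/3
C3: (1/6)·1 + (1/2)·6 + (1/3)·8 = 35/6
Highest expected payoff is 19/3, from C2.

C2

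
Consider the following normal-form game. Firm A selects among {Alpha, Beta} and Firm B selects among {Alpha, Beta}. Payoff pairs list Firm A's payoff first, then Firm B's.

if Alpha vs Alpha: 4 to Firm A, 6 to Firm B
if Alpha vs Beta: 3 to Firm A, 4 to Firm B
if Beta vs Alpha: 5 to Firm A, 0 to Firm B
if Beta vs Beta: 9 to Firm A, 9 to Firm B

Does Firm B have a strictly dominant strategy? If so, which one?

Check whether one of Firm B's strategies beats all alternatives regardless of what the opponent does.
Alpha is not dominant: against Beta, Beta gives 9 > 0.
Beta is not dominant: against Alpha, Alpha gives 6 > 4.
No single strategy is best against every opponent action.

None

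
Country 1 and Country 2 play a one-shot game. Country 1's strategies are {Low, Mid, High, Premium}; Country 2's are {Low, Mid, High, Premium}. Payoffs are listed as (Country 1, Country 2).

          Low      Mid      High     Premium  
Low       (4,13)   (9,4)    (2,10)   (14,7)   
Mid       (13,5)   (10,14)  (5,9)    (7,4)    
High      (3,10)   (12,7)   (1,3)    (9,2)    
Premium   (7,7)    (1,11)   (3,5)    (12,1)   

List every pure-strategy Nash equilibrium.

None

A profile is a Nash equilibrium when each player is best-responding to the other.
Country 1's best responses — vs Low: Mid (payoff 13); vs Mid: High (payoff 12); vs High: Mid (payoff 5); vs Premium: Low (payoff 14).
Country 2's best responses — vs Low: Low (payoff 13); vs Mid: Mid (payoff 14); vs High: Low (payoff 10); vs Premium: Mid (payoff 11).
No cell has both players best-responding. For instance, Country 1's best reply to Mid is High, but against High Country 2 prefers Low over Mid.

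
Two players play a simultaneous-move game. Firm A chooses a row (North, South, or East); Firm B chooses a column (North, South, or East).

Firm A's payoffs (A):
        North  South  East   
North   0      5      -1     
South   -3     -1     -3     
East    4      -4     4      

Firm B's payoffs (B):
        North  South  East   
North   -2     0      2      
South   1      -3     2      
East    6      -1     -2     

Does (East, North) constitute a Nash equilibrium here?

Holding Firm B at North: Firm A gets 4 from East, versus 0 from North, -3 from South. No profitable deviation for Firm A.
Holding Firm A at East: Firm B gets 6 from North, versus -1 from South, -2 from East. No profitable deviation for Firm B either.

Yes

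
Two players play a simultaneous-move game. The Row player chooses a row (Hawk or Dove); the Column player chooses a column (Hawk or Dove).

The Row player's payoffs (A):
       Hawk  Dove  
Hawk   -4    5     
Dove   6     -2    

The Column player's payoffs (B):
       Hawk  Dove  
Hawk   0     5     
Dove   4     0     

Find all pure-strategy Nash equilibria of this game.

(Hawk, Dove) and (Dove, Hawk)

A profile is a Nash equilibrium when each player is best-responding to the other.
The Row player's best responses — vs Hawk: Dove (payoff 6); vs Dove: Hawk (payoff 5).
The Column player's best responses — vs Hawk: Dove (payoff 5); vs Dove: Hawk (payoff 4).
Mutual best responses occur at (Hawk, Dove) and (Dove, Hawk); at each, neither player gains by switching.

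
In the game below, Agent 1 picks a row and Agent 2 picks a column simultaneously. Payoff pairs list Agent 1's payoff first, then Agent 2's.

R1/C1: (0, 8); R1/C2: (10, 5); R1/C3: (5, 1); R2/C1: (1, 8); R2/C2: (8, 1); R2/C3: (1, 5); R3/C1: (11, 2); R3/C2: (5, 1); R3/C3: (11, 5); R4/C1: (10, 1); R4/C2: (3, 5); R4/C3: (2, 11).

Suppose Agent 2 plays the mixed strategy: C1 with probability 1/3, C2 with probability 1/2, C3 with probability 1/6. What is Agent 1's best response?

R3

Agent 1's best reply maximizes expected payoff against the mix.
R1: (1/3)·0 + (1/2)·10 + (1/6)·5 = 35/6
R2: (1/3)·1 + (1/2)·8 + (1/6)·1 = 9/2
R3: (1/3)·11 + (1/2)·5 + (1/6)·11 = 8
R4: (1/3)·10 + (1/2)·3 + (1/6)·2 = 31/6
Highest expected payoff is 8, from R3.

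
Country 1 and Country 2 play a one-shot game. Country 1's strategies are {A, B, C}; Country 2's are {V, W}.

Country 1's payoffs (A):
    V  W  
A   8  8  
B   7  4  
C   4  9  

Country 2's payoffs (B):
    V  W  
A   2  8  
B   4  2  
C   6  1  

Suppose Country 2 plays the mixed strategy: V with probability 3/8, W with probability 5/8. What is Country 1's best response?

Country 1's best reply maximizes expected payoff against the mix.
A: (3/8)·8 + (5/8)·8 = 8
B: (3/8)·7 + (5/8)·4 = 41/8
C: (3/8)·4 + (5/8)·9 = 57/8
Highest expected payoff is 8, from A.

A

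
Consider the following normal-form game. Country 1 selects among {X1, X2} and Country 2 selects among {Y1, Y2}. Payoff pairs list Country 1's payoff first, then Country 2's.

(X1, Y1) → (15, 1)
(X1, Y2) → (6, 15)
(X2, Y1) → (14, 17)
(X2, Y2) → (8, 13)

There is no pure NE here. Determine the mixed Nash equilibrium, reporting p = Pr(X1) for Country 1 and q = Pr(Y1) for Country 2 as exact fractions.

Each player's mixing probability is pinned down by making the *other* player indifferent.
Country 2 indifferent between Y1 and Y2: p·1 + (1−p)·17 = p·15 + (1−p)·13 ⟹ 17 + (-16)p = 13 + 2p ⟹ p = 2/9.
Country 1 indifferent between X1 and X2: q·15 + (1−q)·6 = q·14 + (1−q)·8 ⟹ 6 + 9q = 8 + 6q ⟹ q = 2/3.

p = 2/9, q = 2/3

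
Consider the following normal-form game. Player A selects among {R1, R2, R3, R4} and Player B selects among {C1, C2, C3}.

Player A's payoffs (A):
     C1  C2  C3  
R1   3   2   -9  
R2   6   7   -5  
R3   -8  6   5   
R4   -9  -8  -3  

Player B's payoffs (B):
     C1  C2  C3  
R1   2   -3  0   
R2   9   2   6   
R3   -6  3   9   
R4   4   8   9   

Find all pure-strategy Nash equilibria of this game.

(R2, C1) and (R3, C3)

Find each player's best response to every opponent strategy; NE are the intersections.
Player A's best responses — vs C1: R2 (payoff 6); vs C2: R2 (payoff 7); vs C3: R3 (payoff 5).
Player B's best responses — vs R1: C1 (payoff 2); vs R2: C1 (payoff 9); vs R3: C3 (payoff 9); vs R4: C3 (payoff 9).
Mutual best responses occur at (R2, C1) and (R3, C3); at each, neither player gains by switching.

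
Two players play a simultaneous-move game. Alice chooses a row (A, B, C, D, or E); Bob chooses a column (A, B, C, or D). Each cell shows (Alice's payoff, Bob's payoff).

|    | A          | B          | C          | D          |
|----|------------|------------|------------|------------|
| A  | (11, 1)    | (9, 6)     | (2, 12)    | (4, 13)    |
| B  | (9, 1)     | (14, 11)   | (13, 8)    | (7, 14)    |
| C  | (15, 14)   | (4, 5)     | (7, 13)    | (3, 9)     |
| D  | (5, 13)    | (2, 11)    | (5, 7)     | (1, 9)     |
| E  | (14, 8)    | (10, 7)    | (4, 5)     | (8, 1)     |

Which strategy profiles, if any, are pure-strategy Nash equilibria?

Find each player's best response to every opponent strategy; NE are the intersections.
Alice's best responses — vs A: C (payoff 15); vs B: B (payoff 14); vs C: B (payoff 13); vs D: E (payoff 8).
Bob's best responses — vs A: D (payoff 13); vs B: D (payoff 14); vs C: A (payoff 14); vs D: A (payoff 13); vs E: A (payoff 8).
The only mutual best response is (C, A); neither player gains by switching there.

(C, A)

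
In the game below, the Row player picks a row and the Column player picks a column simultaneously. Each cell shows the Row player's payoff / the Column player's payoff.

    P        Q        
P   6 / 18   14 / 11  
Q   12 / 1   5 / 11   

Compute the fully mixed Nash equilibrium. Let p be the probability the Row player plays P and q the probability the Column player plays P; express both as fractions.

Each player's mixing probability is pinned down by making the *other* player indifferent.
The Column player indifferent between P and Q: p·18 + (1−p)·1 = p·11 + (1−p)·11 ⟹ 1 + 17p = 11 + 0p ⟹ p = 10/17.
The Row player indifferent between P and Q: q·6 + (1−q)·14 = q·12 + (1−q)·5 ⟹ 14 + (-8)q = 5 + 7q ⟹ q = 3/5.

p = 10/17, q = 3/5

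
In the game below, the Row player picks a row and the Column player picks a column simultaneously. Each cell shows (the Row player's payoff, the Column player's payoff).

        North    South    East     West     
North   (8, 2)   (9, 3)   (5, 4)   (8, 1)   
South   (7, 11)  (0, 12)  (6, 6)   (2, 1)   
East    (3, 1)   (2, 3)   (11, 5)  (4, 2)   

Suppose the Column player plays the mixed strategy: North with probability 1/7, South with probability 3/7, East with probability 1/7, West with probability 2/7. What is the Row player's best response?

North

Compute the Row player's expected payoff from each pure strategy against the given mix.
North: (1/7)·8 + (3/7)·9 + (1/7)·5 + (2/7)·8 = 8
South: (1/7)·7 + (3/7)·0 + (1/7)·6 + (2/7)·2 = 17/7
East: (1/7)·3 + (3/7)·2 + (1/7)·11 + (2/7)·4 = 4
Highest expected payoff is 8, from North.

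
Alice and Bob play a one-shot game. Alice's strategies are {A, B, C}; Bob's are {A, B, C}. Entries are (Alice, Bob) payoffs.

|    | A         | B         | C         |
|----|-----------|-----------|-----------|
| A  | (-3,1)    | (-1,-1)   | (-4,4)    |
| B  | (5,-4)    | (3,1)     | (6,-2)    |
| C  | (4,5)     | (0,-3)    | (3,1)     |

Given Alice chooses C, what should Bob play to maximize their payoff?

With Alice fixed at C, Bob's payoffs are: A → 5, B → -3, C → 1.
The maximum is 5, achieved by A.

A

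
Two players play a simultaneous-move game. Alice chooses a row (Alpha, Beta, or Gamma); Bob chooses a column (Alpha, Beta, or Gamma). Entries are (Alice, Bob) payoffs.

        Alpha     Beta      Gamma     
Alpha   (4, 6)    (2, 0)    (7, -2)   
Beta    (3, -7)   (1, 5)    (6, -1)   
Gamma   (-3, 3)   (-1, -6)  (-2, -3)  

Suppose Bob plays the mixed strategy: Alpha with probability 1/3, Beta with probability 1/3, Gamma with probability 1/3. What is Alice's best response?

Alice's best reply maximizes expected payoff against the mix.
Alpha: (1/3)·4 + (1/3)·2 + (1/3)·7 = 13/3
Beta: (1/3)·3 + (1/3)·1 + (1/3)·6 = 10/3
Gamma: (1/3)·(-3) + (1/3)·(-1) + (1/3)·(-2) = -2
Highest expected payoff is 13/3, from Alpha.

Alpha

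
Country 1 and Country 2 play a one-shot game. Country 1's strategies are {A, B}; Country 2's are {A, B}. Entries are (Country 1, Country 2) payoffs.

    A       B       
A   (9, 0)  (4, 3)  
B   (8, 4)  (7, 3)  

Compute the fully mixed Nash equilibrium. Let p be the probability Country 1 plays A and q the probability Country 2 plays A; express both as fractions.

In a mixed NE each player is indifferent between their pure strategies, so the opponent's mix sets the indifference.
Country 2 indifferent between A and B: p·0 + (1−p)·4 = p·3 + (1−p)·3 ⟹ 4 + (-4)p = 3 + 0p ⟹ p = 1/4.
Country 1 indifferent between A and B: q·9 + (1−q)·4 = q·8 + (1−q)·7 ⟹ 4 + 5q = 7 + 1q ⟹ q = 3/4.

p = 1/4, q = 3/4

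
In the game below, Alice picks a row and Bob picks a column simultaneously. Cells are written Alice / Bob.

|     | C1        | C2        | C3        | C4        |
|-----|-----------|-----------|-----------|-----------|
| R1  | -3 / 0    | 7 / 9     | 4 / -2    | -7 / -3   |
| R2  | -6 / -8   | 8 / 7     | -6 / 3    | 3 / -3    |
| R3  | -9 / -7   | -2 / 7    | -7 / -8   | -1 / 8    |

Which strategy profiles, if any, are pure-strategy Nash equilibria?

(R2, C2)

Check mutual best responses: a cell is a NE iff neither player can gain by unilaterally deviating.
Alice's best responses — vs C1: R1 (payoff -3); vs C2: R2 (payoff 8); vs C3: R1 (payoff 4); vs C4: R2 (payoff 3).
Bob's best responses — vs R1: C2 (payoff 9); vs R2: C2 (payoff 7); vs R3: C4 (payoff 8).
The only mutual best response is (R2, C2); neither player gains by switching there.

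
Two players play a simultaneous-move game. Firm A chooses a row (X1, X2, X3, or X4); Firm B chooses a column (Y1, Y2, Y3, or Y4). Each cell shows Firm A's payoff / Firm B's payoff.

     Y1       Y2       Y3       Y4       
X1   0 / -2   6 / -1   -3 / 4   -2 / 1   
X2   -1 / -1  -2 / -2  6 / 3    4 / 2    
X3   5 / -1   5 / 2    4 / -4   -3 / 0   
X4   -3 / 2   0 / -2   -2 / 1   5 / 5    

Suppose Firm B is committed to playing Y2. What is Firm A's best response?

With Firm B fixed at Y2, Firm A's payoffs are: X1 → 6, X2 → -2, X3 → 5, X4 → 0.
The maximum is 6, achieved by X1.

X1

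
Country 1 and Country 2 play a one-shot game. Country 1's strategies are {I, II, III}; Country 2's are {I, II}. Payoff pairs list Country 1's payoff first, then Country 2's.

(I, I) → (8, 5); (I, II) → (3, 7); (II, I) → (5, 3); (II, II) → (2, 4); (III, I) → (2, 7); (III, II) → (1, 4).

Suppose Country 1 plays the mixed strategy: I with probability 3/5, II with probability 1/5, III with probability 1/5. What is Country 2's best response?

II

Country 2's best reply maximizes expected payoff against the mix.
I: (3/5)·5 + (1/5)·3 + (1/5)·7 = 5
II: (3/5)·7 + (1/5)·4 + (1/5)·4 = 29/5
Highest expected payoff is 29/5, from II.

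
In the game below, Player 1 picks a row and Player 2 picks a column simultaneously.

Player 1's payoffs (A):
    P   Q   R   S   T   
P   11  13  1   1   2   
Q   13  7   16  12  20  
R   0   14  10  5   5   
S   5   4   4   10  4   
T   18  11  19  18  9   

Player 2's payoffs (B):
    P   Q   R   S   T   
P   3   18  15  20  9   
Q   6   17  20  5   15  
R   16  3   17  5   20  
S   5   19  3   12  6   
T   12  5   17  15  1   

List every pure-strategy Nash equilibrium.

Find each player's best response to every opponent strategy; NE are the intersections.
Player 1's best responses — vs P: T (payoff 18); vs Q: R (payoff 14); vs R: T (payoff 19); vs S: T (payoff 18); vs T: Q (payoff 20).
Player 2's best responses — vs P: S (payoff 20); vs Q: R (payoff 20); vs R: T (payoff 20); vs S: Q (payoff 19); vs T: R (payoff 17).
The only mutual best response is (T, R); neither player gains by switching there.

(T, R)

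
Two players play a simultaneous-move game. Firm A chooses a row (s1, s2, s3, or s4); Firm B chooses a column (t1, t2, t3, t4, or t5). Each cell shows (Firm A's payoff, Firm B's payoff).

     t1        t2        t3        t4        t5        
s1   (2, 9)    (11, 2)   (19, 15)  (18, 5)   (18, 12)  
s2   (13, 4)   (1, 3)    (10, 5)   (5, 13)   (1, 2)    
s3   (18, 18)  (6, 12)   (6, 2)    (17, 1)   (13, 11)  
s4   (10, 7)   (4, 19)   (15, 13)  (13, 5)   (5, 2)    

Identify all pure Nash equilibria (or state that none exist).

Check mutual best responses: a cell is a NE iff neither player can gain by unilaterally deviating.
Firm A's best responses — vs t1: s3 (payoff 18); vs t2: s1 (payoff 11); vs t3: s1 (payoff 19); vs t4: s1 (payoff 18); vs t5: s1 (payoff 18).
Firm B's best responses — vs s1: t3 (payoff 15); vs s2: t4 (payoff 13); vs s3: t1 (payoff 18); vs s4: t2 (payoff 19).
Mutual best responses occur at (s1, t3) and (s3, t1); at each, neither player gains by switching.

(s1, t3) and (s3, t1)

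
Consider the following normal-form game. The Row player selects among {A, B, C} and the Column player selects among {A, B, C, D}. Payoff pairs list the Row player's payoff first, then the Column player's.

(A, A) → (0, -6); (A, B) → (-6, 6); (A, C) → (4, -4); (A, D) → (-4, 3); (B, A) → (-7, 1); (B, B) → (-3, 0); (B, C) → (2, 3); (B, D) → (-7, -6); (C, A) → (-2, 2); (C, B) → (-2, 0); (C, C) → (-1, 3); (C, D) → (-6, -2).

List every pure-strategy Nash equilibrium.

Find each player's best response to every opponent strategy; NE are the intersections.
The Row player's best responses — vs A: A (payoff 0); vs B: C (payoff -2); vs C: A (payoff 4); vs D: A (payoff -4).
The Column player's best responses — vs A: B (payoff 6); vs B: C (payoff 3); vs C: C (payoff 3).
No cell has both players best-responding. For instance, the Row player's best reply to C is A, but against A the Column player prefers B over C.

None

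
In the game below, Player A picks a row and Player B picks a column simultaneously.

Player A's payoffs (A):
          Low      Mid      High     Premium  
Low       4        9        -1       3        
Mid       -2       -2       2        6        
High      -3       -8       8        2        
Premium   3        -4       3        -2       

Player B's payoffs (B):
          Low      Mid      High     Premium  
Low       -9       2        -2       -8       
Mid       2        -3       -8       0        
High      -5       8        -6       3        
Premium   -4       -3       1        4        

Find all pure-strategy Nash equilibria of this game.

(Low, Mid)

Find each player's best response to every opponent strategy; NE are the intersections.
Player A's best responses — vs Low: Low (payoff 4); vs Mid: Low (payoff 9); vs High: High (payoff 8); vs Premium: Mid (payoff 6).
Player B's best responses — vs Low: Mid (payoff 2); vs Mid: Low (payoff 2); vs High: Mid (payoff 8); vs Premium: Premium (payoff 4).
The only mutual best response is (Low, Mid); neither player gains by switching there.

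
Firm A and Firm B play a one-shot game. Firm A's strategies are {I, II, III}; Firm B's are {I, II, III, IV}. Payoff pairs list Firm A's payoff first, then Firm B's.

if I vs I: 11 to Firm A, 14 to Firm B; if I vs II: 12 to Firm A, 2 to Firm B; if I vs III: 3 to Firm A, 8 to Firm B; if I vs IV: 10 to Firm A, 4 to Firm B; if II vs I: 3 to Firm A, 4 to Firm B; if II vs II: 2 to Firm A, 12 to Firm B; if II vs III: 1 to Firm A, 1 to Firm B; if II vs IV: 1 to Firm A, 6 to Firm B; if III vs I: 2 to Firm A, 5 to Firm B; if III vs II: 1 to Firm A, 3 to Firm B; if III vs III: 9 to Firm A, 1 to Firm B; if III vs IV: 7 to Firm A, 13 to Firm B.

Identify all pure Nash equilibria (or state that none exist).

Find each player's best response to every opponent strategy; NE are the intersections.
Firm A's best responses — vs I: I (payoff 11); vs II: I (payoff 12); vs III: III (payoff 9); vs IV: I (payoff 10).
Firm B's best responses — vs I: I (payoff 14); vs II: II (payoff 12); vs III: IV (payoff 13).
The only mutual best response is (I, I); neither player gains by switching there.

(I, I)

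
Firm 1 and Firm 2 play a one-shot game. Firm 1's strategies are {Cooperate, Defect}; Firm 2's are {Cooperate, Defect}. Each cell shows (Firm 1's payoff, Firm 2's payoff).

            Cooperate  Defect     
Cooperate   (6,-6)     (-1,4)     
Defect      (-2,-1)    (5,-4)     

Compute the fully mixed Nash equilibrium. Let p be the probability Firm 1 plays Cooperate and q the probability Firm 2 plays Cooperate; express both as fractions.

p = 3/13, q = 3/7

Each player's mixing probability is pinned down by making the *other* player indifferent.
Firm 2 indifferent between Cooperate and Defect: p·(-6) + (1−p)·(-1) = p·4 + (1−p)·(-4) ⟹ (-1) + (-5)p = (-4) + 8p ⟹ p = 3/13.
Firm 1 indifferent between Cooperate and Defect: q·6 + (1−q)·(-1) = q·(-2) + (1−q)·5 ⟹ (-1) + 7q = 5 + (-7)q ⟹ q = 3/7.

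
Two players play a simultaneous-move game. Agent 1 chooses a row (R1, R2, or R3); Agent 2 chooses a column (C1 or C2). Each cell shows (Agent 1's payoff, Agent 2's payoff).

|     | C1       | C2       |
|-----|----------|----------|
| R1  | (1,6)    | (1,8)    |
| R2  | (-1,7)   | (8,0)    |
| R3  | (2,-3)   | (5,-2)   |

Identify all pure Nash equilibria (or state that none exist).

A profile is a Nash equilibrium when each player is best-responding to the other.
Agent 1's best responses — vs C1: R3 (payoff 2); vs C2: R2 (payoff 8).
Agent 2's best responses — vs R1: C2 (payoff 8); vs R2: C1 (payoff 7); vs R3: C2 (payoff -2).
No cell has both players best-responding. For instance, Agent 1's best reply to C2 is R2, but against R2 Agent 2 prefers C1 over C2.

There is no pure-strategy Nash equilibrium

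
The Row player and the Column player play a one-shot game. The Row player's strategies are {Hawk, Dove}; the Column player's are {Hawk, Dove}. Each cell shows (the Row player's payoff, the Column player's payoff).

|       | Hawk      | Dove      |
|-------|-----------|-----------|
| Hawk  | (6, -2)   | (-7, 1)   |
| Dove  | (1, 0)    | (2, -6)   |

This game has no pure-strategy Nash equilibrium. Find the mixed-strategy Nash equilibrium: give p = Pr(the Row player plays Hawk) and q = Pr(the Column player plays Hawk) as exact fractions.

p = 2/3, q = 9/14

Each player's mixing probability is pinned down by making the *other* player indifferent.
The Column player indifferent between Hawk and Dove: p·(-2) + (1−p)·0 = p·1 + (1−p)·(-6) ⟹ 0 + (-2)p = (-6) + 7p ⟹ p = 2/3.
The Row player indifferent between Hawk and Dove: q·6 + (1−q)·(-7) = q·1 + (1−q)·2 ⟹ (-7) + 13q = 2 + (-1)q ⟹ q = 9/14.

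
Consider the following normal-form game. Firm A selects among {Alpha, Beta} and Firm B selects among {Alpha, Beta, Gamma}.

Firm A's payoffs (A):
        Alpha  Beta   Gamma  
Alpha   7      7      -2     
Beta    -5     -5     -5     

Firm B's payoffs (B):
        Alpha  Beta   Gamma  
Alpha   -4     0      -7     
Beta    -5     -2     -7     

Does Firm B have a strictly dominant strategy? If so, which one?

Beta

A strategy is strictly dominant if it gives Firm B a strictly higher payoff than every other strategy, against every choice by the opponent.
Beta strictly dominates: vs Alpha: 0 > each of {-4, -7}; vs Beta: -2 > each of {-5, -7}.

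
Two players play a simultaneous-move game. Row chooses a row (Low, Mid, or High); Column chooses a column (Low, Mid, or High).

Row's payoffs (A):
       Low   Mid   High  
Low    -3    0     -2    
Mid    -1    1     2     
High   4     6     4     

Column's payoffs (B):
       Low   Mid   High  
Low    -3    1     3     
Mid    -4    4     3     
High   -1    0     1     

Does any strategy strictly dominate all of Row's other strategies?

A strategy is strictly dominant if it gives Row a strictly higher payoff than every other strategy, against every choice by the opponent.
High strictly dominates: vs Low: 4 > each of {-3, -1}; vs Mid: 6 > each of {0, 1}; vs High: 4 > each of {-2, 2}.

High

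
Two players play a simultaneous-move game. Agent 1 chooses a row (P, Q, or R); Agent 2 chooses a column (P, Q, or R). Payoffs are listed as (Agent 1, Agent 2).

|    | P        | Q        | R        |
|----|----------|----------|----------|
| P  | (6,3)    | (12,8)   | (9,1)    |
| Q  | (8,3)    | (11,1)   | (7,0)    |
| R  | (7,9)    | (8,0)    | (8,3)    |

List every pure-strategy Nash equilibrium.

Find each player's best response to every opponent strategy; NE are the intersections.
Agent 1's best responses — vs P: Q (payoff 8); vs Q: P (payoff 12); vs R: P (payoff 9).
Agent 2's best responses — vs P: Q (payoff 8); vs Q: P (payoff 3); vs R: P (payoff 9).
Mutual best responses occur at (P, Q) and (Q, P); at each, neither player gains by switching.

(P, Q) and (Q, P)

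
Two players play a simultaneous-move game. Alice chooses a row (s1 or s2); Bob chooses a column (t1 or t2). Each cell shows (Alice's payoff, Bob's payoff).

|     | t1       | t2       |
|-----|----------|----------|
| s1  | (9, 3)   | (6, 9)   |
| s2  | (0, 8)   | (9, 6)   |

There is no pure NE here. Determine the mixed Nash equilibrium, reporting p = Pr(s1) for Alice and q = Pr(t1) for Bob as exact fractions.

p = 1/4, q = 1/4

In a mixed NE each player is indifferent between their pure strategies, so the opponent's mix sets the indifference.
Bob indifferent between t1 and t2: p·3 + (1−p)·8 = p·9 + (1−p)·6 ⟹ 8 + (-5)p = 6 + 3p ⟹ p = 1/4.
Alice indifferent between s1 and s2: q·9 + (1−q)·6 = q·0 + (1−q)·9 ⟹ 6 + 3q = 9 + (-9)q ⟹ q = 1/4.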